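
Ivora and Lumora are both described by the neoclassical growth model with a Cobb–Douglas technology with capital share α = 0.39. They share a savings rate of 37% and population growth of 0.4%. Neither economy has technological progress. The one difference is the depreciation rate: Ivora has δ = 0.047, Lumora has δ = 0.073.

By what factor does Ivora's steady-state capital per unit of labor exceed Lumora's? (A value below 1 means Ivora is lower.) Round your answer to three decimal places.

ratio ≈ 1.965

Steady-state k* = [s/(n + δ)]^(1/(1−α)), so the ratio is [ (s_I/(n + δ)_I) / (s_L/(n + δ)_L) ]^1.6393.
s_I/(n + δ)_I = 0.37/0.051 = 7.2549; s_L/(n + δ)_L = 0.37/0.077 = 4.8052.
Ratio = (7.2549/4.8052)^1.6393 = 1.5098^1.6393 ≈ 1.9647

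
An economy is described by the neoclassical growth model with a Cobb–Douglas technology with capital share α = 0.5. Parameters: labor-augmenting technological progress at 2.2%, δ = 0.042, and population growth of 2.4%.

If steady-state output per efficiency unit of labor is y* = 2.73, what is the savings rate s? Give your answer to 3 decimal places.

At the steady state, Δk = 0, so s·k^α = (n + g + δ)·k.
Since y* = [s/(n + g + δ)]^(α/(1−α)), we have s/(n + g + δ) = (y*)^((1−α)/α) = 2.73^1 = 2.7300.
Therefore s = 2.7300 × (n + g + δ) = 2.7300 × 0.088 = 0.2402.

s ≈ 0.240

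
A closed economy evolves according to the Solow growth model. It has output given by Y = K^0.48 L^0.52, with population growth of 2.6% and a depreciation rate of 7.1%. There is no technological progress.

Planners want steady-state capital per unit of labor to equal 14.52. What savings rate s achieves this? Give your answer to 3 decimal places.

s ≈ 0.390

At the steady state, Δk = 0, so s·k^α = (n + δ)·k.
So s / (n + δ) = (k*)^(1−α) = 14.52^0.52 = 4.0200.
Therefore s = 4.0200 × (n + δ) = 4.0200 × 0.097 = 0.3899.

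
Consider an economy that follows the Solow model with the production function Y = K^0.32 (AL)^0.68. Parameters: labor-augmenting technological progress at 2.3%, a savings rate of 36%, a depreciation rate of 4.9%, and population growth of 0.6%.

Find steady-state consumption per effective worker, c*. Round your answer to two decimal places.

c* = 1.31

Steady state requires s·f(k) = (n + g + δ)·k, i.e. s·k^α = (n + g + δ)·k.
Dividing both sides by k: k^(1−α) = s / (n + g + δ).
k^0.68 = 0.36 / (0.006 + 0.023 + 0.049) = 0.36 / 0.078 = 4.6154
k* = 4.6154^(1/0.68) ≈ 9.4793
y* = (k*)^α = 9.4793^0.32 ≈ 2.0538
c* = (1 − s)·y* = (1 − 0.36) × 2.0538 ≈ 1.3144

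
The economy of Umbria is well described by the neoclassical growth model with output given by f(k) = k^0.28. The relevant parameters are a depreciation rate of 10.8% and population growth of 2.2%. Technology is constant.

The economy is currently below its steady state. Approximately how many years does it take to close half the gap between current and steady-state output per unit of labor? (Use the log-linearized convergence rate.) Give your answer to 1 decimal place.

about 7.4 years

Near the steady state the convergence rate is λ = (1 − α)(n + δ).
λ = (1 − 0.28) × 0.130 = 0.72 × 0.130 = 0.0936
Half-life = ln 2 / λ = 0.6931 / 0.0936 ≈ 7.40 years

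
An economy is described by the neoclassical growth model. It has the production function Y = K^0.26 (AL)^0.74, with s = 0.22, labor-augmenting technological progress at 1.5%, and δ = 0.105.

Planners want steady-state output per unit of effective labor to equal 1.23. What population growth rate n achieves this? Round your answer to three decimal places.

Steady state requires s·f(k) = (n + g + δ)·k, i.e. s·k^α = (n + g + δ)·k.
Since y* = [s/(n + g + δ)]^(α/(1−α)), we have s/(n + g + δ) = (y*)^((1−α)/α) = 1.23^2.8462 = 1.8026.
Therefore n + g + δ = s / 1.8026 = 0.22 / 1.8026 = 0.1220, so n = 0.1220 − 0.120 = 0.0020.

n ≈ 0.002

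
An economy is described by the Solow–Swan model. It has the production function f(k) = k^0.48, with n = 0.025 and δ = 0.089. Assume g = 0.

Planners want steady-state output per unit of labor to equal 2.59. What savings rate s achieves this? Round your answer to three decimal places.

s ≈ 0.320

Steady state requires s·f(k) = (n + δ)·k, i.e. s·k^α = (n + δ)·k.
Since y* = [s/(n + δ)]^(α/(1−α)), we have s/(n + δ) = (y*)^((1−α)/α) = 2.59^1.0833 = 2.8037.
Therefore s = 2.8037 × (n + δ) = 2.8037 × 0.114 = 0.3196.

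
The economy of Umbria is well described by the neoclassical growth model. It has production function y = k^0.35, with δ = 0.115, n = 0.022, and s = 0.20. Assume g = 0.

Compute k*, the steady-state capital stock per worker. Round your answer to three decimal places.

k* = 1.790

At the steady state, Δk = 0, so s·k^α = (n + δ)·k.
Dividing both sides by k: k^(1−α) = s / (n + δ).
k^0.65 = 0.20 / (0.022 + 0.115) = 0.20 / 0.137 = 1.4599
k* = 1.4599^(1/0.65) ≈ 1.7898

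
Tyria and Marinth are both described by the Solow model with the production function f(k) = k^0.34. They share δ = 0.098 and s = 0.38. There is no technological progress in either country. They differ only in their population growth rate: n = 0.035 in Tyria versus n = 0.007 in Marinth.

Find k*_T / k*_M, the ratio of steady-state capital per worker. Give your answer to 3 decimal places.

ratio ≈ 0.699

Steady-state k* = [s/(n + δ)]^(1/(1−α)), so the ratio is [ (s_T/(n + δ)_T) / (s_M/(n + δ)_M) ]^1.5152.
s_T/(n + δ)_T = 0.38/0.133 = 2.8571; s_M/(n + δ)_M = 0.38/0.105 = 3.6190.
Ratio = (2.8571/3.6190)^1.5152 = 0.7895^1.5152 ≈ 0.6990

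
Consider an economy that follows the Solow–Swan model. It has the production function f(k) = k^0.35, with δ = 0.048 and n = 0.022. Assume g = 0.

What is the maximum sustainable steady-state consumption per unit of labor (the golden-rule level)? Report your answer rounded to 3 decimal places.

c_gold ≈ 1.546

At the golden rule, f'(k) = n + δ, so α·k^(α−1) = n + δ and k_gold = (α/(n + δ))^(1/(1−α)).
k_gold = (0.35/0.070)^(1/0.65) = 5.0000^1.5385 ≈ 11.8950
c_gold = f(k_gold) − (n + δ)·k_gold = 2.3789 − 0.070×11.8950 ≈ 1.5463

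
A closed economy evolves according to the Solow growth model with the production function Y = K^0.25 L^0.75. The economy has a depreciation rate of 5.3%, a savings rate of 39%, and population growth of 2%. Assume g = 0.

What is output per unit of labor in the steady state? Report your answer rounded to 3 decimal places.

At the steady state, Δk = 0, so s·k^α = (n + δ)·k.
Rearranging, k^(1−α) = s / (n + δ).
k^0.75 = 0.39 / (0.020 + 0.053) = 0.39 / 0.073 = 5.3425
k* = 5.3425^(1/0.75) ≈ 9.3396
y* = (k*)^α = 9.3396^0.25 ≈ 1.7482

y* ≈ 1.748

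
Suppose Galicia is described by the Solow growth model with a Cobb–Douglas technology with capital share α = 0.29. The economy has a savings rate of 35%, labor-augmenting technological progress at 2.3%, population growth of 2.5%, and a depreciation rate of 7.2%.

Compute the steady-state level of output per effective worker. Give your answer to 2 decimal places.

In steady state, investment equals break-even investment: s·k^α = (n + g + δ)·k.
Rearranging, k^(1−α) = s / (n + g + δ).
k^0.71 = 0.35 / (0.025 + 0.023 + 0.072) = 0.35 / 0.120 = 2.9167
k* = 2.9167^(1/0.71) ≈ 4.5162
y* = (k*)^α = 4.5162^0.29 ≈ 1.5484

y* = 1.55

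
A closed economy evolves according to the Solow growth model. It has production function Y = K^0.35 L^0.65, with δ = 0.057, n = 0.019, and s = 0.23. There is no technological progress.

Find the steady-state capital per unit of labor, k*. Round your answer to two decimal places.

In steady state, investment equals break-even investment: s·k^α = (n + δ)·k.
Rearranging, k^(1−α) = s / (n + δ).
k^0.65 = 0.23 / (0.019 + 0.057) = 0.23 / 0.076 = 3.0263
k* = 3.0263^(1/0.65) ≈ 5.4937

k* = 5.49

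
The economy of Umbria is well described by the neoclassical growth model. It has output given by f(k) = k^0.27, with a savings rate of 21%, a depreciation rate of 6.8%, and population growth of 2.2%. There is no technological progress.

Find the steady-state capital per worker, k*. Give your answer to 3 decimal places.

k* ≈ 3.192

Steady state requires s·f(k) = (n + δ)·k, i.e. s·k^α = (n + δ)·k.
Rearranging, k^(1−α) = s / (n + δ).
k^0.73 = 0.21 / (0.022 + 0.068) = 0.21 / 0.090 = 2.3333
k* = 2.3333^(1/0.73) ≈ 3.1920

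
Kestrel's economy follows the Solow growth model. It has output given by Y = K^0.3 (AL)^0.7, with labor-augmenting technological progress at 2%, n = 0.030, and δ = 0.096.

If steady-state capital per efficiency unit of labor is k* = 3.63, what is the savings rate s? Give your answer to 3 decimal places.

In steady state, investment equals break-even investment: s·k^α = (n + g + δ)·k.
So s / (n + g + δ) = (k*)^(1−α) = 3.63^0.7 = 2.4657.
Therefore s = 2.4657 × (n + g + δ) = 2.4657 × 0.146 = 0.3600.

s ≈ 0.360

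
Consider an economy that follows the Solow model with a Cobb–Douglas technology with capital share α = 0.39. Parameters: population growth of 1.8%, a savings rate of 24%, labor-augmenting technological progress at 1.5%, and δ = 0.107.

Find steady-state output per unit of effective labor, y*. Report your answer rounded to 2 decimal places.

y* = 1.41

At the steady state, Δk = 0, so s·k^α = (n + g + δ)·k.
Rearranging, k^(1−α) = s / (n + g + δ).
k^0.61 = 0.24 / (0.018 + 0.015 + 0.107) = 0.24 / 0.140 = 1.7143
k* = 1.7143^(1/0.61) ≈ 2.4196
y* = (k*)^α = 2.4196^0.39 ≈ 1.4114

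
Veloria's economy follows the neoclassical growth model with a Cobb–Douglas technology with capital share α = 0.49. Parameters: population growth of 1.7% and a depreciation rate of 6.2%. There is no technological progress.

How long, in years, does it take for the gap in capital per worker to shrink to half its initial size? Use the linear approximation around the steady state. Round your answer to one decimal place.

t_½ ≈ 17.2 years

Near the steady state the convergence rate is λ = (1 − α)(n + δ).
λ = (1 − 0.49) × 0.079 = 0.51 × 0.079 = 0.04029
Half-life = ln 2 / λ = 0.6931 / 0.04029 ≈ 17.20 years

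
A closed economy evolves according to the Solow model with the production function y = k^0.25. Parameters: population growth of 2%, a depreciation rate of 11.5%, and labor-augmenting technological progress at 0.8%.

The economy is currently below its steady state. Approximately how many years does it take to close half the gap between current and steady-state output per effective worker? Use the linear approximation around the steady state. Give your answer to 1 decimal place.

half-life ≈ 6.5 years

Near the steady state the convergence rate is λ = (1 − α)(n + g + δ).
λ = (1 − 0.25) × 0.143 = 0.75 × 0.143 = 0.10725
Half-life = ln 2 / λ = 0.6931 / 0.10725 ≈ 6.46 years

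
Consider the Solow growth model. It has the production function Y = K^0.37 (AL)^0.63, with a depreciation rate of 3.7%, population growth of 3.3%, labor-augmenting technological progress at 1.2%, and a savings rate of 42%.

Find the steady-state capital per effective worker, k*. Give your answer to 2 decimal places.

k* = 13.37

In steady state, investment equals break-even investment: s·k^α = (n + g + δ)·k.
Rearranging, k^(1−α) = s / (n + g + δ).
k^0.63 = 0.42 / (0.033 + 0.012 + 0.037) = 0.42 / 0.082 = 5.1220
k* = 5.1220^(1/0.63) ≈ 13.3689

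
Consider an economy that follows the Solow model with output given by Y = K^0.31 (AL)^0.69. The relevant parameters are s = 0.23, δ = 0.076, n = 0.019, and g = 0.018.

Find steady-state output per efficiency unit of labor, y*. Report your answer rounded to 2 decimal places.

y* ≈ 1.38

At the steady state, Δk = 0, so s·k^α = (n + g + δ)·k.
Dividing both sides by k: k^(1−α) = s / (n + g + δ).
k^0.69 = 0.23 / (0.019 + 0.018 + 0.076) = 0.23 / 0.113 = 2.0354
k* = 2.0354^(1/0.69) ≈ 2.8010
y* = (k*)^α = 2.8010^0.31 ≈ 1.3762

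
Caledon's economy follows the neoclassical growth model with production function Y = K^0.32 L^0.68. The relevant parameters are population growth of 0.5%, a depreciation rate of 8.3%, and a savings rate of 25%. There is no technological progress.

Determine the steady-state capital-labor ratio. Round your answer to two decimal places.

k* = 4.64

Steady state requires s·f(k) = (n + δ)·k, i.e. s·k^α = (n + δ)·k.
Rearranging, k^(1−α) = s / (n + δ).
k^0.68 = 0.25 / (0.005 + 0.083) = 0.25 / 0.088 = 2.8409
k* = 2.8409^(1/0.68) ≈ 4.6435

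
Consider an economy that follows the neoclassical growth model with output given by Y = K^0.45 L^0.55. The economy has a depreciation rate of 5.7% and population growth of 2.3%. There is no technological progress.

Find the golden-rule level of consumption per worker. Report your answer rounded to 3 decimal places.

c_gold ≈ 2.260

At the golden rule, f'(k) = n + δ, so α·k^(α−1) = n + δ and k_gold = (α/(n + δ))^(1/(1−α)).
k_gold = (0.45/0.080)^(1/0.55) = 5.6250^1.8182 ≈ 23.1139
c_gold = f(k_gold) − (n + δ)·k_gold = 4.1091 − 0.080×23.1139 ≈ 2.2600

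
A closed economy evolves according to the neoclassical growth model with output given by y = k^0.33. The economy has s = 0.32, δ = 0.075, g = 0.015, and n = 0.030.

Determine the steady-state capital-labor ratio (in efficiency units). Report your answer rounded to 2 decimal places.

In steady state, investment equals break-even investment: s·k^α = (n + g + δ)·k.
Rearranging, k^(1−α) = s / (n + g + δ).
k^0.67 = 0.32 / (0.030 + 0.015 + 0.075) = 0.32 / 0.120 = 2.6667
k* = 2.6667^(1/0.67) ≈ 4.3230

k* ≈ 4.32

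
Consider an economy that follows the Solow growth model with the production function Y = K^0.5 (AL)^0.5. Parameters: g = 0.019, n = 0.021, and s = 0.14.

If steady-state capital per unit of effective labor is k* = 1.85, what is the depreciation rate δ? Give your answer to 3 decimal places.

Steady state requires s·f(k) = (n + g + δ)·k, i.e. s·k^α = (n + g + δ)·k.
So s / (n + g + δ) = (k*)^(1−α) = 1.85^0.5 = 1.3601.
Therefore n + g + δ = s / 1.3601 = 0.14 / 1.3601 = 0.1029, so δ = 0.1029 − 0.040 = 0.0629.

δ ≈ 0.063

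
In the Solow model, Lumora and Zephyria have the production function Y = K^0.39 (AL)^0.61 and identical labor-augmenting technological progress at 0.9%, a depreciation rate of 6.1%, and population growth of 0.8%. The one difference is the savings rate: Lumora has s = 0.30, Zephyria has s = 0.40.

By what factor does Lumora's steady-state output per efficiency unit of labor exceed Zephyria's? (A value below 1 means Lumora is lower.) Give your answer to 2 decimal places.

y*_L / y*_Z ≈ 0.83

Steady-state y* = [s/(n + g + δ)]^(α/(1−α)), so the ratio is [ (s_L/(n + g + δ)_L) / (s_Z/(n + g + δ)_Z) ]^0.6393.
s_L/(n + g + δ)_L = 0.30/0.078 = 3.8462; s_Z/(n + g + δ)_Z = 0.40/0.078 = 5.1282.
Ratio = (3.8462/5.1282)^0.6393 = 0.7500^0.6393 ≈ 0.8320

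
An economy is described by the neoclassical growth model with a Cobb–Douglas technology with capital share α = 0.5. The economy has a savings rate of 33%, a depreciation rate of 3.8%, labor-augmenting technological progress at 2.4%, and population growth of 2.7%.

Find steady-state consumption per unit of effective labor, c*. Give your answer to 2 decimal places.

At the steady state, Δk = 0, so s·k^α = (n + g + δ)·k.
Dividing both sides by k: k^(1−α) = s / (n + g + δ).
k^0.5 = 0.33 / (0.027 + 0.024 + 0.038) = 0.33 / 0.089 = 3.7079
k* = 3.7079^(1/0.5) ≈ 13.7485
y* = (k*)^α = 13.7485^0.5 ≈ 3.7079
c* = (1 − s)·y* = (1 − 0.33) × 3.7079 ≈ 2.4843

c* = 2.48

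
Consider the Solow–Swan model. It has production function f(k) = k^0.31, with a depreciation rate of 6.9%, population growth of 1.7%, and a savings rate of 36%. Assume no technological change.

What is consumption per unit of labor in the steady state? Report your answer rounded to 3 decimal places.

At the steady state, Δk = 0, so s·k^α = (n + δ)·k.
Rearranging, k^(1−α) = s / (n + δ).
k^0.69 = 0.36 / (0.017 + 0.069) = 0.36 / 0.086 = 4.1860
k* = 4.1860^(1/0.69) ≈ 7.9645
y* = (k*)^α = 7.9645^0.31 ≈ 1.9027
c* = (1 − s)·y* = (1 − 0.36) × 1.9027 ≈ 1.2177

c* ≈ 1.218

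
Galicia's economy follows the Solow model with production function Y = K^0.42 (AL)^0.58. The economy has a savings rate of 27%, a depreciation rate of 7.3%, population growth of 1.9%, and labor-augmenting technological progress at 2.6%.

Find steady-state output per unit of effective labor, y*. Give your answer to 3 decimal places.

y* = 1.821

In steady state, investment equals break-even investment: s·k^α = (n + g + δ)·k.
Rearranging, k^(1−α) = s / (n + g + δ).
k^0.58 = 0.27 / (0.019 + 0.026 + 0.073) = 0.27 / 0.118 = 2.2881
k* = 2.2881^(1/0.58) ≈ 4.1666
y* = (k*)^α = 4.1666^0.42 ≈ 1.8210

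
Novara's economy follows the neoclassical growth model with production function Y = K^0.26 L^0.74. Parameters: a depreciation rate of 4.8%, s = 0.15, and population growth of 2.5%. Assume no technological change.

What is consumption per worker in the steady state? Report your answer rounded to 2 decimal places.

c* = 1.09

At the steady state, Δk = 0, so s·k^α = (n + δ)·k.
Dividing both sides by k: k^(1−α) = s / (n + δ).
k^0.74 = 0.15 / (0.025 + 0.048) = 0.15 / 0.073 = 2.0548
k* = 2.0548^(1/0.74) ≈ 2.6464
y* = (k*)^α = 2.6464^0.26 ≈ 1.2879
c* = (1 − s)·y* = (1 − 0.15) × 1.2879 ≈ 1.0947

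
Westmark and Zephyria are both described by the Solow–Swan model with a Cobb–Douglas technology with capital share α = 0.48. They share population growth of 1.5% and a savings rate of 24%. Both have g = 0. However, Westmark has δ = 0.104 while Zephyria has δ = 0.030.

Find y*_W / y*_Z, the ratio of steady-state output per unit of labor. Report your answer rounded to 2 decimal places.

ratio ≈ 0.41

Steady-state y* = [s/(n + δ)]^(α/(1−α)), so the ratio is [ (s_W/(n + δ)_W) / (s_Z/(n + δ)_Z) ]^0.9231.
s_W/(n + δ)_W = 0.24/0.119 = 2.0168; s_Z/(n + δ)_Z = 0.24/0.045 = 5.3333.
Ratio = (2.0168/5.3333)^0.9231 = 0.3782^0.9231 ≈ 0.4076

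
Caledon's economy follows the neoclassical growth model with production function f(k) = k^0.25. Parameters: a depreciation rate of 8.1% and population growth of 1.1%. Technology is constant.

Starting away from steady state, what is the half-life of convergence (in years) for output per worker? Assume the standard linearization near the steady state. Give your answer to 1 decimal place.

about 10.0 years

Near the steady state the convergence rate is λ = (1 − α)(n + δ).
λ = (1 − 0.25) × 0.092 = 0.75 × 0.092 = 0.0690
Half-life = ln 2 / λ = 0.6931 / 0.0690 ≈ 10.04 years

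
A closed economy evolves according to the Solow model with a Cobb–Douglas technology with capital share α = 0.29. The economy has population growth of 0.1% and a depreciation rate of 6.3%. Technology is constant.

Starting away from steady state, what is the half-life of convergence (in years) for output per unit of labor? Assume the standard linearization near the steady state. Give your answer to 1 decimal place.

about 15.3 years

Near the steady state the convergence rate is λ = (1 − α)(n + δ).
λ = (1 − 0.29) × 0.064 = 0.71 × 0.064 = 0.04544
Half-life = ln 2 / λ = 0.6931 / 0.04544 ≈ 15.25 years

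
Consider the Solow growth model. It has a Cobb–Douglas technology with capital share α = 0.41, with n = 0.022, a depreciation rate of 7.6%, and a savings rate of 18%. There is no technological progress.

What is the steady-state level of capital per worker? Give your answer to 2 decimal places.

k* = 2.80

In steady state, investment equals break-even investment: s·k^α = (n + δ)·k.
Dividing both sides by k: k^(1−α) = s / (n + δ).
k^0.59 = 0.18 / (0.022 + 0.076) = 0.18 / 0.098 = 1.8367
k* = 1.8367^(1/0.59) ≈ 2.8024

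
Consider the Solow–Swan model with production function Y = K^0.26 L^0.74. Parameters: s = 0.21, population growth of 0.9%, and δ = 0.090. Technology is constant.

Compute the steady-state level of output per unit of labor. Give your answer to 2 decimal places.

y* ≈ 1.30

Steady state requires s·f(k) = (n + δ)·k, i.e. s·k^α = (n + δ)·k.
Dividing both sides by k: k^(1−α) = s / (n + δ).
k^0.74 = 0.21 / (0.009 + 0.090) = 0.21 / 0.099 = 2.1212
k* = 2.1212^(1/0.74) ≈ 2.7627
y* = (k*)^α = 2.7627^0.26 ≈ 1.3024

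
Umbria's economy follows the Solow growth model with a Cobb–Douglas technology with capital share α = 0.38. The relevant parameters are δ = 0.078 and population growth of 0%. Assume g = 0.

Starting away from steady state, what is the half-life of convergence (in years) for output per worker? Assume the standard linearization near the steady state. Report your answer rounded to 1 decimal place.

about 14.3 years

Near the steady state the convergence rate is λ = (1 − α)(n + δ).
λ = (1 − 0.38) × 0.078 = 0.62 × 0.078 = 0.04836
Half-life = ln 2 / λ = 0.6931 / 0.04836 ≈ 14.33 years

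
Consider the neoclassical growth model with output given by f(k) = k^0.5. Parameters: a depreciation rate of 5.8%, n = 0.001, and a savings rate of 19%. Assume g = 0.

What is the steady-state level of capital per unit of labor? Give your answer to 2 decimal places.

Steady state requires s·f(k) = (n + δ)·k, i.e. s·k^α = (n + δ)·k.
Rearranging, k^(1−α) = s / (n + δ).
k^0.5 = 0.19 / (0.001 + 0.058) = 0.19 / 0.059 = 3.2203
k* = 3.2203^(1/0.5) ≈ 10.3703

k* = 10.37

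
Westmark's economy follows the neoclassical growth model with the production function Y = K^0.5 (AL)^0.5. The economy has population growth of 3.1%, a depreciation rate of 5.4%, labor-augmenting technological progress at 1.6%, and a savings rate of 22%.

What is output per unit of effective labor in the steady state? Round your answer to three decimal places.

y* ≈ 2.178

In steady state, investment equals break-even investment: s·k^α = (n + g + δ)·k.
Rearranging, k^(1−α) = s / (n + g + δ).
k^0.5 = 0.22 / (0.031 + 0.016 + 0.054) = 0.22 / 0.101 = 2.1782
k* = 2.1782^(1/0.5) ≈ 4.7446
y* = (k*)^α = 4.7446^0.5 ≈ 2.1782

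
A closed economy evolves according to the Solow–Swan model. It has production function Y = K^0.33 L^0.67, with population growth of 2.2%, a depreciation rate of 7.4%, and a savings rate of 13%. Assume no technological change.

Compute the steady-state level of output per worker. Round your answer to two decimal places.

y* ≈ 1.16

Steady state requires s·f(k) = (n + δ)·k, i.e. s·k^α = (n + δ)·k.
Rearranging, k^(1−α) = s / (n + δ).
k^0.67 = 0.13 / (0.022 + 0.074) = 0.13 / 0.096 = 1.3542
k* = 1.3542^(1/0.67) ≈ 1.5723
y* = (k*)^α = 1.5723^0.33 ≈ 1.1611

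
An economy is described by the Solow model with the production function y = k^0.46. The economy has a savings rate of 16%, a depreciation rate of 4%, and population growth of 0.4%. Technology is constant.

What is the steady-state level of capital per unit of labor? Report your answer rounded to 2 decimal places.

k* ≈ 10.92

Steady state requires s·f(k) = (n + δ)·k, i.e. s·k^α = (n + δ)·k.
Dividing both sides by k: k^(1−α) = s / (n + δ).
k^0.54 = 0.16 / (0.004 + 0.040) = 0.16 / 0.044 = 3.6364
k* = 3.6364^(1/0.54) ≈ 10.9215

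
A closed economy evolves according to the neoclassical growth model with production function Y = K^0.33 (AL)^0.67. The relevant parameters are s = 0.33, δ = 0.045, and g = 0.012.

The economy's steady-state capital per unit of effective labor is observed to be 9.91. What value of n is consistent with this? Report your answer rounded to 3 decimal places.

At the steady state, Δk = 0, so s·k^α = (n + g + δ)·k.
So s / (n + g + δ) = (k*)^(1−α) = 9.91^0.67 = 4.6491.
Therefore n + g + δ = s / 4.6491 = 0.33 / 4.6491 = 0.0710, so n = 0.0710 − 0.057 = 0.0140.

n ≈ 0.014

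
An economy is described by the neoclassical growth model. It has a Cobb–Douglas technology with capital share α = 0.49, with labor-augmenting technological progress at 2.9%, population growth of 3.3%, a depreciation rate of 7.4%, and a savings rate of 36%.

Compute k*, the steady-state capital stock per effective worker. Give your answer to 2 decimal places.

In steady state, investment equals break-even investment: s·k^α = (n + g + δ)·k.
Rearranging, k^(1−α) = s / (n + g + δ).
k^0.51 = 0.36 / (0.033 + 0.029 + 0.074) = 0.36 / 0.136 = 2.6471
k* = 2.6471^(1/0.51) ≈ 6.7447

k* ≈ 6.74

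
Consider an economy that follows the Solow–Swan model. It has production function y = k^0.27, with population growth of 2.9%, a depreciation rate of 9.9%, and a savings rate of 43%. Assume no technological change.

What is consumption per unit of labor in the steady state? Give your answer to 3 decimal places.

c* ≈ 0.892

In steady state, investment equals break-even investment: s·k^α = (n + δ)·k.
Dividing both sides by k: k^(1−α) = s / (n + δ).
k^0.73 = 0.43 / (0.029 + 0.099) = 0.43 / 0.128 = 3.3594
k* = 3.3594^(1/0.73) ≈ 5.2590
y* = (k*)^α = 5.2590^0.27 ≈ 1.5655
c* = (1 − s)·y* = (1 − 0.43) × 1.5655 ≈ 0.8923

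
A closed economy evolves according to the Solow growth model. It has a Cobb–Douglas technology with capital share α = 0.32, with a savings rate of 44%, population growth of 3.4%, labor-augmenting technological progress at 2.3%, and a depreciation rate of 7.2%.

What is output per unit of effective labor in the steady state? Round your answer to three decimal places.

In steady state, investment equals break-even investment: s·k^α = (n + g + δ)·k.
Rearranging, k^(1−α) = s / (n + g + δ).
k^0.68 = 0.44 / (0.034 + 0.023 + 0.072) = 0.44 / 0.129 = 3.4109
k* = 3.4109^(1/0.68) ≈ 6.0762
y* = (k*)^α = 6.0762^0.32 ≈ 1.7814

y* ≈ 1.781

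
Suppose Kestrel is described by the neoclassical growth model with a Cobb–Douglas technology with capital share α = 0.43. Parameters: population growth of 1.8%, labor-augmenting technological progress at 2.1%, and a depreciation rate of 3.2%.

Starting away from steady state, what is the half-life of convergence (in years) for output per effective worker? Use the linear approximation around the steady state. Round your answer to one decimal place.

t_½ ≈ 17.1 years

Near the steady state the convergence rate is λ = (1 − α)(n + g + δ).
λ = (1 − 0.43) × 0.071 = 0.57 × 0.071 = 0.04047
Half-life = ln 2 / λ = 0.6931 / 0.04047 ≈ 17.13 years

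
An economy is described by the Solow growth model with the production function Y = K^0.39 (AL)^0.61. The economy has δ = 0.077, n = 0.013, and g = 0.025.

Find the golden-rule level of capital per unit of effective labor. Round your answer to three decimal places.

k_gold ≈ 7.404

The golden rule sets f'(k) = n + g + δ, i.e. α·k^(α−1) = n + g + δ.
So k^(1−α) = α / (n + g + δ) = 0.39 / 0.115 = 3.3913.
k_gold = 3.3913^(1/0.61) ≈ 7.4038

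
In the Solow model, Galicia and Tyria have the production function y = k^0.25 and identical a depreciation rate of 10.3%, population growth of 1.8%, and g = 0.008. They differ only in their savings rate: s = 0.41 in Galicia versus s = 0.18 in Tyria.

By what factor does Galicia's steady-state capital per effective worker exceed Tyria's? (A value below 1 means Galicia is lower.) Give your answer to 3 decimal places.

Steady-state k* = [s/(n + g + δ)]^(1/(1−α)), so the ratio is [ (s_G/(n + g + δ)_G) / (s_T/(n + g + δ)_T) ]^1.3333.
s_G/(n + g + δ)_G = 0.41/0.129 = 3.1783; s_T/(n + g + δ)_T = 0.18/0.129 = 1.3953.
Ratio = (3.1783/1.3953)^1.3333 = 2.2779^1.3333 ≈ 2.9971

ratio ≈ 2.997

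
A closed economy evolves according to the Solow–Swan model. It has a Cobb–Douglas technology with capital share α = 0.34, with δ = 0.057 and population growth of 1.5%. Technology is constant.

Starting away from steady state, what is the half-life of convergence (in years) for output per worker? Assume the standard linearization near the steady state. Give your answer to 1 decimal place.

Near the steady state the convergence rate is λ = (1 − α)(n + δ).
λ = (1 − 0.34) × 0.072 = 0.66 × 0.072 = 0.04752
Half-life = ln 2 / λ = 0.6931 / 0.04752 ≈ 14.59 years

t_½ ≈ 14.6 years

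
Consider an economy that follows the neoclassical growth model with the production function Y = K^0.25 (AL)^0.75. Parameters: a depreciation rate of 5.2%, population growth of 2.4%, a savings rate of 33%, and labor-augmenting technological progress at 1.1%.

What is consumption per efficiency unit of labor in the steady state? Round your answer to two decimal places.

c* = 1.04

At the steady state, Δk = 0, so s·k^α = (n + g + δ)·k.
Dividing both sides by k: k^(1−α) = s / (n + g + δ).
k^0.75 = 0.33 / (0.024 + 0.011 + 0.052) = 0.33 / 0.087 = 3.7931
k* = 3.7931^(1/0.75) ≈ 5.9155
y* = (k*)^α = 5.9155^0.25 ≈ 1.5595
c* = (1 − s)·y* = (1 − 0.33) × 1.5595 ≈ 1.0449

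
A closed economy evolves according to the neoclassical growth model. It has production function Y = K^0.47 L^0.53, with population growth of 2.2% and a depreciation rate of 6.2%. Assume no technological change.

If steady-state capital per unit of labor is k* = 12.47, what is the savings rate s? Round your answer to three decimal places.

At the steady state, Δk = 0, so s·k^α = (n + δ)·k.
So s / (n + δ) = (k*)^(1−α) = 12.47^0.53 = 3.8090.
Therefore s = 3.8090 × (n + δ) = 3.8090 × 0.084 = 0.3200.

s ≈ 0.320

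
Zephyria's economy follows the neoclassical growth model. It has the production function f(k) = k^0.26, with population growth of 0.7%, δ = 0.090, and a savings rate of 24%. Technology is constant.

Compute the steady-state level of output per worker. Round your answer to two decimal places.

In steady state, investment equals break-even investment: s·k^α = (n + δ)·k.
Dividing both sides by k: k^(1−α) = s / (n + δ).
k^0.74 = 0.24 / (0.007 + 0.090) = 0.24 / 0.097 = 2.4742
k* = 2.4742^(1/0.74) ≈ 3.4015
y* = (k*)^α = 3.4015^0.26 ≈ 1.3748

y* ≈ 1.37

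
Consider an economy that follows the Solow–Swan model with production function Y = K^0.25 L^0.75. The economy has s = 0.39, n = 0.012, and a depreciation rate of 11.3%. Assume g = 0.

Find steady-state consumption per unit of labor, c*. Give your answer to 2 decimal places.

c* = 0.89

Steady state requires s·f(k) = (n + δ)·k, i.e. s·k^α = (n + δ)·k.
Dividing both sides by k: k^(1−α) = s / (n + δ).
k^0.75 = 0.39 / (0.012 + 0.113) = 0.39 / 0.125 = 3.1200
k* = 3.1200^(1/0.75) ≈ 4.5590
y* = (k*)^α = 4.5590^0.25 ≈ 1.4612
c* = (1 − s)·y* = (1 − 0.39) × 1.4612 ≈ 0.8913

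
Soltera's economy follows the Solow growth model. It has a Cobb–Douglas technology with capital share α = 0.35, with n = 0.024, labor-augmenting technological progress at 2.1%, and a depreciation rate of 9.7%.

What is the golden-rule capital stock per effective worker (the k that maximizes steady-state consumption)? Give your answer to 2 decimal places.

k_gold ≈ 4.01

The golden rule sets f'(k) = n + g + δ, i.e. α·k^(α−1) = n + g + δ.
So k^(1−α) = α / (n + g + δ) = 0.35 / 0.142 = 2.4648.
k_gold = 2.4648^(1/0.65) ≈ 4.0063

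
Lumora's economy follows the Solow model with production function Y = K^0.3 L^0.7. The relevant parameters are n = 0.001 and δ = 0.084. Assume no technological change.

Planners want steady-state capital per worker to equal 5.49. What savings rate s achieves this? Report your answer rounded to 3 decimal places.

Steady state requires s·f(k) = (n + δ)·k, i.e. s·k^α = (n + δ)·k.
So s / (n + δ) = (k*)^(1−α) = 5.49^0.7 = 3.2938.
Therefore s = 3.2938 × (n + δ) = 3.2938 × 0.085 = 0.2800.

s ≈ 0.280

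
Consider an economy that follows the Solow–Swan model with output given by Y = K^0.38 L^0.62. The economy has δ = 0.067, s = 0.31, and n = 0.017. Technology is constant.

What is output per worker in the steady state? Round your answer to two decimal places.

Steady state requires s·f(k) = (n + δ)·k, i.e. s·k^α = (n + δ)·k.
Dividing both sides by k: k^(1−α) = s / (n + δ).
k^0.62 = 0.31 / (0.017 + 0.067) = 0.31 / 0.084 = 3.6905
k* = 3.6905^(1/0.62) ≈ 8.2159
y* = (k*)^α = 8.2159^0.38 ≈ 2.2262

y* ≈ 2.23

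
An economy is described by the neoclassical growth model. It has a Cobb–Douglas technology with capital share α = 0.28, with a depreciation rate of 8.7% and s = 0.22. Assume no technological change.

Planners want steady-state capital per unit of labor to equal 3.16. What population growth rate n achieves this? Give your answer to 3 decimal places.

Steady state requires s·f(k) = (n + δ)·k, i.e. s·k^α = (n + δ)·k.
So s / (n + δ) = (k*)^(1−α) = 3.16^0.72 = 2.2897.
Therefore n + δ = s / 2.2897 = 0.22 / 2.2897 = 0.0961, so n = 0.0961 − 0.087 = 0.0091.

n ≈ 0.009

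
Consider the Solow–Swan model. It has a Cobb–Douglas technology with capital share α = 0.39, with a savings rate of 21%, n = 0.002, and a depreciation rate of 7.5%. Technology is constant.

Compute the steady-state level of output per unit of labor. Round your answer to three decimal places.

y* ≈ 1.899

Steady state requires s·f(k) = (n + δ)·k, i.e. s·k^α = (n + δ)·k.
Dividing both sides by k: k^(1−α) = s / (n + δ).
k^0.61 = 0.21 / (0.002 + 0.075) = 0.21 / 0.077 = 2.7273
k* = 2.7273^(1/0.61) ≈ 5.1798
y* = (k*)^α = 5.1798^0.39 ≈ 1.8992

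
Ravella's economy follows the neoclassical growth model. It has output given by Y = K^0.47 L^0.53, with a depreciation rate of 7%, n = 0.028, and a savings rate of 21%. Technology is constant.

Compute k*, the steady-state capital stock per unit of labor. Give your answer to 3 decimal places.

In steady state, investment equals break-even investment: s·k^α = (n + δ)·k.
Rearranging, k^(1−α) = s / (n + δ).
k^0.53 = 0.21 / (0.028 + 0.070) = 0.21 / 0.098 = 2.1429
k* = 2.1429^(1/0.53) ≈ 4.2124

k* = 4.212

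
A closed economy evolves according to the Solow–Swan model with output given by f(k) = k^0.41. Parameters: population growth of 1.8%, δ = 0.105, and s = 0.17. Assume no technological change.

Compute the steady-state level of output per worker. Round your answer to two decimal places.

y* ≈ 1.25

In steady state, investment equals break-even investment: s·k^α = (n + δ)·k.
Rearranging, k^(1−α) = s / (n + δ).
k^0.59 = 0.17 / (0.018 + 0.105) = 0.17 / 0.123 = 1.3821
k* = 1.3821^(1/0.59) ≈ 1.7306
y* = (k*)^α = 1.7306^0.41 ≈ 1.2522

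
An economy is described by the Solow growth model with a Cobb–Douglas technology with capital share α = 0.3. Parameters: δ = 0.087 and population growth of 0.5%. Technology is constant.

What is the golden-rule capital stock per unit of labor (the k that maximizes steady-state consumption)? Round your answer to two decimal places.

The golden rule sets f'(k) = n + δ, i.e. α·k^(α−1) = n + δ.
So k^(1−α) = α / (n + δ) = 0.3 / 0.092 = 3.2609.
k_gold = 3.2609^(1/0.7) ≈ 5.4118

k_gold ≈ 5.41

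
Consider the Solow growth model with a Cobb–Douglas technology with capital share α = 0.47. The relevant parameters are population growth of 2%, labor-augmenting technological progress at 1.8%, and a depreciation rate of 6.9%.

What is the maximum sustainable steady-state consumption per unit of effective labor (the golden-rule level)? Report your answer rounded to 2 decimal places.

At the golden rule, f'(k) = n + g + δ, so α·k^(α−1) = n + g + δ and k_gold = (α/(n + g + δ))^(1/(1−α)).
k_gold = (0.47/0.107)^(1/0.53) = 4.3925^1.8868 ≈ 16.3181
c_gold = f(k_gold) − (n + g + δ)·k_gold = 3.7150 − 0.107×16.3181 ≈ 1.9690

c_gold ≈ 1.97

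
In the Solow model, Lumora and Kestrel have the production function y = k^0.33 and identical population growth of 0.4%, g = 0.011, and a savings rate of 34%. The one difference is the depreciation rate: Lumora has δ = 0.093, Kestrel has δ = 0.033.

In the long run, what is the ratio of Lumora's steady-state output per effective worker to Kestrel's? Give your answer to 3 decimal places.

Steady-state y* = [s/(n + g + δ)]^(α/(1−α)), so the ratio is [ (s_L/(n + g + δ)_L) / (s_K/(n + g + δ)_K) ]^0.4925.
s_L/(n + g + δ)_L = 0.34/0.108 = 3.1481; s_K/(n + g + δ)_K = 0.34/0.048 = 7.0833.
Ratio = (3.1481/7.0833)^0.4925 = 0.4444^0.4925 ≈ 0.6707

ratio ≈ 0.671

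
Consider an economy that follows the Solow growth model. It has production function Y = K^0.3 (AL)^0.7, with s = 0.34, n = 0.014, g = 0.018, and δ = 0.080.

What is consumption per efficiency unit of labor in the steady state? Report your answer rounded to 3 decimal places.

At the steady state, Δk = 0, so s·k^α = (n + g + δ)·k.
Rearranging, k^(1−α) = s / (n + g + δ).
k^0.7 = 0.34 / (0.014 + 0.018 + 0.080) = 0.34 / 0.112 = 3.0357
k* = 3.0357^(1/0.7) ≈ 4.8859
y* = (k*)^α = 4.8859^0.3 ≈ 1.6095
c* = (1 − s)·y* = (1 − 0.34) × 1.6095 ≈ 1.0623

c* ≈ 1.062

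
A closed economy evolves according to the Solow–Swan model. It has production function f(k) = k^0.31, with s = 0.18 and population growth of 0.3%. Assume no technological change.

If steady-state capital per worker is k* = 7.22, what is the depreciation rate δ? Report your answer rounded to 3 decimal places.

δ ≈ 0.043

At the steady state, Δk = 0, so s·k^α = (n + δ)·k.
So s / (n + δ) = (k*)^(1−α) = 7.22^0.69 = 3.9119.
Therefore n + δ = s / 3.9119 = 0.18 / 3.9119 = 0.0460, so δ = 0.0460 − 0.003 = 0.0430.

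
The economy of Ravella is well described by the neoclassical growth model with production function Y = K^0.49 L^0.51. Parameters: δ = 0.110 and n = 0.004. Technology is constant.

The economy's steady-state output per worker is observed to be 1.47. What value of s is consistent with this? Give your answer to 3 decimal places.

Steady state requires s·f(k) = (n + δ)·k, i.e. s·k^α = (n + δ)·k.
Since y* = [s/(n + δ)]^(α/(1−α)), we have s/(n + δ) = (y*)^((1−α)/α) = 1.47^1.0408 = 1.4933.
Therefore s = 1.4933 × (n + δ) = 1.4933 × 0.114 = 0.1702.

s ≈ 0.170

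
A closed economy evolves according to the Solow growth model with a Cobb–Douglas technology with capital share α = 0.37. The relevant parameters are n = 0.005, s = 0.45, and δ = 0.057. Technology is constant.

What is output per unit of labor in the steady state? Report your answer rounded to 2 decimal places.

y* = 3.20

At the steady state, Δk = 0, so s·k^α = (n + δ)·k.
Rearranging, k^(1−α) = s / (n + δ).
k^0.63 = 0.45 / (0.005 + 0.057) = 0.45 / 0.062 = 7.2581
k* = 7.2581^(1/0.63) ≈ 23.2480
y* = (k*)^α = 23.2480^0.37 ≈ 3.2030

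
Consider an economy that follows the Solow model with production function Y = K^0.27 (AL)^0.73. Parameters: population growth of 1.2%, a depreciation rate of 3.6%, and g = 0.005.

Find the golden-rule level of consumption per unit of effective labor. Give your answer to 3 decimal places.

At the golden rule, f'(k) = n + g + δ, so α·k^(α−1) = n + g + δ and k_gold = (α/(n + g + δ))^(1/(1−α)).
k_gold = (0.27/0.053)^(1/0.73) = 5.0943^1.3699 ≈ 9.3033
c_gold = f(k_gold) − (n + g + δ)·k_gold = 1.8261 − 0.053×9.3033 ≈ 1.3330

c_gold ≈ 1.333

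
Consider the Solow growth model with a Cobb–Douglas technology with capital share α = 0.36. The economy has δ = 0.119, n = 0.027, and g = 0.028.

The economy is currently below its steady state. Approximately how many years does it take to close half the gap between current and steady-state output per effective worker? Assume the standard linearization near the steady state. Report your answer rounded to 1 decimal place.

about 6.2 years

Near the steady state the convergence rate is λ = (1 − α)(n + g + δ).
λ = (1 − 0.36) × 0.174 = 0.64 × 0.174 = 0.11136
Half-life = ln 2 / λ = 0.6931 / 0.11136 ≈ 6.22 years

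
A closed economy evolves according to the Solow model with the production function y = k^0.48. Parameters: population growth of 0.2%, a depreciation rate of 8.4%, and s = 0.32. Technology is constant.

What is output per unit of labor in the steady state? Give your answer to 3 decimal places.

y* ≈ 3.363

At the steady state, Δk = 0, so s·k^α = (n + δ)·k.
Rearranging, k^(1−α) = s / (n + δ).
k^0.52 = 0.32 / (0.002 + 0.084) = 0.32 / 0.086 = 3.7209
k* = 3.7209^(1/0.52) ≈ 12.5141
y* = (k*)^α = 12.5141^0.48 ≈ 3.3632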